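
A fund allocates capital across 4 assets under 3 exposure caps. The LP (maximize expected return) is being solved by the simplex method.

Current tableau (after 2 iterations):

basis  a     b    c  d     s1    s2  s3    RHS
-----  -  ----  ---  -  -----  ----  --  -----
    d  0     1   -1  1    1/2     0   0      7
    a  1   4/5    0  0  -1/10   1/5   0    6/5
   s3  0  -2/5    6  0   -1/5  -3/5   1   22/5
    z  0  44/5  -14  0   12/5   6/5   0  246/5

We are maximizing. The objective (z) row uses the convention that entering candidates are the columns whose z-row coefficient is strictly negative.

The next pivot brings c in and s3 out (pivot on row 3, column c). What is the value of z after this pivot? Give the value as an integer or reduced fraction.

Minimum ratio for c: (22/5)/6 = 11/15.
z changes by −(z-row coeff of c)·ratio = −(-14)·(11/15) = 154/15.
New z = 246/5 + (154/15) = 892/15.

892/15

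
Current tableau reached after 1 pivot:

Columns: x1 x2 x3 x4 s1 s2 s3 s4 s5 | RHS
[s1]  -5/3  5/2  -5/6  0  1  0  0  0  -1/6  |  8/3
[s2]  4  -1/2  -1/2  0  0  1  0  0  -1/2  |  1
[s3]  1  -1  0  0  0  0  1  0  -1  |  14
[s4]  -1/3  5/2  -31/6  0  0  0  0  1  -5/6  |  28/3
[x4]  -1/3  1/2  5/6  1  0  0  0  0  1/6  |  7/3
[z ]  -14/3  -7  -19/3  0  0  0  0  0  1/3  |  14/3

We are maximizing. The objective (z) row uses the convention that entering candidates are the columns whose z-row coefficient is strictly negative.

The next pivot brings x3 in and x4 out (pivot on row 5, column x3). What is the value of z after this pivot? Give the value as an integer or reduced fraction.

112/5

Minimum ratio for x3: (7/3)/(5/6) = 14/5.
z changes by −(z-row coeff of x3)·ratio = −(-19/3)·(14/5) = 266/15.
New z = 14/3 + (266/15) = 112/5.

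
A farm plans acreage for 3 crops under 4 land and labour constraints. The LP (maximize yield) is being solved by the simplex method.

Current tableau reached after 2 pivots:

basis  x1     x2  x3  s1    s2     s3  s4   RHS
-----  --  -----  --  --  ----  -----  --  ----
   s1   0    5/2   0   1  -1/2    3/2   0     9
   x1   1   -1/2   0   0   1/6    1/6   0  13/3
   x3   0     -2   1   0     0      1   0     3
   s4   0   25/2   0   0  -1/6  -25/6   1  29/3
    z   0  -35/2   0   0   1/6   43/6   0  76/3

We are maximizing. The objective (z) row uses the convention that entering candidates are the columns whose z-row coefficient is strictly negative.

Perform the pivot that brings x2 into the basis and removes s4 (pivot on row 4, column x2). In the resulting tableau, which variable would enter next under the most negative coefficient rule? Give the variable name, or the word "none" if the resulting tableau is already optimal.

s2

Pivot element 25/2. New z-row = old z-row − (-35/2)·(row 4/(25/2)).
Updated z-row coefficients: x1: 0, x2: 0, x3: 0, s1: 0, s2: -1/15, s3: 4/3, s4: 7/5.
The most negative is -1/15 in column s2, so s2 would enter next.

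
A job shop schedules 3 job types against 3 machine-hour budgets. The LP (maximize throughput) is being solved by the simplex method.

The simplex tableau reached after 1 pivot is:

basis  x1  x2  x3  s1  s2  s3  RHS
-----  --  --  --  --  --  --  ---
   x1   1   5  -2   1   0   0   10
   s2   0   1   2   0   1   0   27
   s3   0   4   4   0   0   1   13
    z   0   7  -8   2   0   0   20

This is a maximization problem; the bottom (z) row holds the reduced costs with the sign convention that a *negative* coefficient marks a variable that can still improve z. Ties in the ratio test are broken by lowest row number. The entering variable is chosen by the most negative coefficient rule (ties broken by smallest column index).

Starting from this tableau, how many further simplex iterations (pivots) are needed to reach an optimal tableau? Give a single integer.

pivot: x3 in, s3 out → z = 46
No improving column remains; optimal.

1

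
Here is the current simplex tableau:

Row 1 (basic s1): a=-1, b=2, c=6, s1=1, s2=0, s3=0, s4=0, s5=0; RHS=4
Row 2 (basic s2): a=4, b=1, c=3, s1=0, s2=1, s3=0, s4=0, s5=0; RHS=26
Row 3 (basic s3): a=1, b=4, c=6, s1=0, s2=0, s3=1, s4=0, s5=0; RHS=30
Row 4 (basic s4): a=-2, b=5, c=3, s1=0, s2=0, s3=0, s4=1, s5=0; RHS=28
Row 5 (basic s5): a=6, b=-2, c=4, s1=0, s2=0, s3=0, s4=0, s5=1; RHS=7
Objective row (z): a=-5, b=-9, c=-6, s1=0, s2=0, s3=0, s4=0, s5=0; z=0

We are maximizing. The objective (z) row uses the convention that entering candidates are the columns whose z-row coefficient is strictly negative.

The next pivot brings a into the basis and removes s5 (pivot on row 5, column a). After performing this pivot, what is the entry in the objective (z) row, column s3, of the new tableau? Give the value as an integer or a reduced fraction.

0

Pivot element is row 5, column a: 6.
Normalize row 5: new (row 5, s3) = 0/6 = 0.
z-row ← z-row − (-5)·(new row 5): 0 − (-5)·0 = 0.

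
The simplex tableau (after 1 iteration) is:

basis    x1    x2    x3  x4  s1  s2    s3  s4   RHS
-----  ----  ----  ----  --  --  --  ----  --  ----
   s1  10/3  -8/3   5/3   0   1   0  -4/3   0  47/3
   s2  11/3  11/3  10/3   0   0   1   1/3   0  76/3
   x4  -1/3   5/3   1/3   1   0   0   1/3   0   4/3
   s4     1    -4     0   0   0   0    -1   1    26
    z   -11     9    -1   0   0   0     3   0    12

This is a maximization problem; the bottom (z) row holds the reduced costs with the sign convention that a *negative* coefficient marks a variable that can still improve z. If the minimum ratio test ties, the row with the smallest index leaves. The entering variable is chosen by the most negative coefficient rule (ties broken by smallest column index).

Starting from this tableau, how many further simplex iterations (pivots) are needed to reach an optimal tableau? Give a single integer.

pivot: x1 in, s1 out → z = 637/10
pivot: s3 in, s2 out → z = 70
No improving column remains; optimal.

2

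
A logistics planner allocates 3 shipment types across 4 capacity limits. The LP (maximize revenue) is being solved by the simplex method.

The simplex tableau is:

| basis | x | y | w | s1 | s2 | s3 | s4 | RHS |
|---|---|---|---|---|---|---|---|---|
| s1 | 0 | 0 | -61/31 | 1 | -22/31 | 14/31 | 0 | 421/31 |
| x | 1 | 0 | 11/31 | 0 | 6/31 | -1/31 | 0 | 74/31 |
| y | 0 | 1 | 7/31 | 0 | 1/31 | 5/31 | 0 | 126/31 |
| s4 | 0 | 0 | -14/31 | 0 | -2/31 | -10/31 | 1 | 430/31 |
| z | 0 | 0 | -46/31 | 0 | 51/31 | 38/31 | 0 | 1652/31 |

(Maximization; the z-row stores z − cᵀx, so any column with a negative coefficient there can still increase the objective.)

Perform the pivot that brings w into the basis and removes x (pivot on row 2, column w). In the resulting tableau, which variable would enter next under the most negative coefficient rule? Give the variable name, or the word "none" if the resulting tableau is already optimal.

Pivot element 11/31. New z-row = old z-row − (-46/31)·(row 2/(11/31)).
Updated z-row coefficients: x: 46/11, y: 0, w: 0, s1: 0, s2: 27/11, s3: 12/11, s4: 0.
No coefficient is strictly negative; the tableau after this pivot is optimal.

none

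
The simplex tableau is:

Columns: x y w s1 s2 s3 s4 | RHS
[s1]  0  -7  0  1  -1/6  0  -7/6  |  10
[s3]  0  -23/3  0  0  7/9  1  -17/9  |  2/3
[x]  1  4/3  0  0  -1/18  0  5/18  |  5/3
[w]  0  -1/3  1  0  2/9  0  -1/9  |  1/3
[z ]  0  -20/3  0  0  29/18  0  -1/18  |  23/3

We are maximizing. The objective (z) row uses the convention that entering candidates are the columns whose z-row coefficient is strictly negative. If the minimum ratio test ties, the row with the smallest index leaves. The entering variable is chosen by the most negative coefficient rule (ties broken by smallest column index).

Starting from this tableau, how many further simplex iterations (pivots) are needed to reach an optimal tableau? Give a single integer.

pivot: y in, x out → z = 16
No improving column remains; optimal.

1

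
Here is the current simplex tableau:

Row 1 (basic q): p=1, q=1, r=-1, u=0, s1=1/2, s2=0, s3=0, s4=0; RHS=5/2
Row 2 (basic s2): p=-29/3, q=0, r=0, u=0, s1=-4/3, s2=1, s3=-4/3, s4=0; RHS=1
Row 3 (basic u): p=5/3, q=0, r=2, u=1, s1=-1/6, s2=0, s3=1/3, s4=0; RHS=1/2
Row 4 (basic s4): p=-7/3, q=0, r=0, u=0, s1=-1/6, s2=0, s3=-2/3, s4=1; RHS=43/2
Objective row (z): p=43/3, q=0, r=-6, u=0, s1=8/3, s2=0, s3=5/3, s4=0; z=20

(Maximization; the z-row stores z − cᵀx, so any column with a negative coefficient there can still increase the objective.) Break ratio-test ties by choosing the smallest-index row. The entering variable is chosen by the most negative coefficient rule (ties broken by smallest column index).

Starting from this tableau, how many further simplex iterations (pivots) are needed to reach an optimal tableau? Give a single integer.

1

pivot: r in, u out → z = 43/2
No improving column remains; optimal.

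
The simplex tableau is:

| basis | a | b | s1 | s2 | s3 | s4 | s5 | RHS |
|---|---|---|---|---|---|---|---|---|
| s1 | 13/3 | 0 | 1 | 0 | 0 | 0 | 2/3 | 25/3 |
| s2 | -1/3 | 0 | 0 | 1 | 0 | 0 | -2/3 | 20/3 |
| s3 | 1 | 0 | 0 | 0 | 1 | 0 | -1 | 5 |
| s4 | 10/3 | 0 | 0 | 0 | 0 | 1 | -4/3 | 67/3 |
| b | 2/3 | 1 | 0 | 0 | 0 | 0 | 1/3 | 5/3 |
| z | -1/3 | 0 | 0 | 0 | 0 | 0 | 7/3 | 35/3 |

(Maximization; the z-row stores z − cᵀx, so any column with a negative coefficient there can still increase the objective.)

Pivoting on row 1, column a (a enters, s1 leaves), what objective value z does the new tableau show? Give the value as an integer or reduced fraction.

Minimum ratio for a: (25/3)/(13/3) = 25/13.
z changes by −(z-row coeff of a)·ratio = −(-1/3)·(25/13) = 25/39.
New z = 35/3 + (25/39) = 160/13.

160/13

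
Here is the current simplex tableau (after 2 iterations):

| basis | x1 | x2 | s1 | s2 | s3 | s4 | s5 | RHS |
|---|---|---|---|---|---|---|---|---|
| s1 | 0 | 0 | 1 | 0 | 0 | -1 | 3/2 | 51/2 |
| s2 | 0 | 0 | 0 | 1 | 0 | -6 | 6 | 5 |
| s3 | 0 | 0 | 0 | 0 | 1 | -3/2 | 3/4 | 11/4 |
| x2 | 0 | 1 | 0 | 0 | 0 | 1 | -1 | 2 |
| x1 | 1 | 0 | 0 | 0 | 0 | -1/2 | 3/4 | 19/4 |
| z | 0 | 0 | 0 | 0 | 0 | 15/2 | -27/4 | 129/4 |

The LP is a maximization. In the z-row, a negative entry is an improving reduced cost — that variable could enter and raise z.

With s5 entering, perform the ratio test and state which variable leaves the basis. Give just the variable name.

Ratios: row 1 (s1): (51/2)/(3/2) = 17; row 2 (s2): 5/6 = 5/6; row 3 (s3): (11/4)/(3/4) = 11/3; row 4 (x2): entry -1 ≤ 0, skip; row 5 (x1): (19/4)/(3/4) = 19/3.
Minimum ratio 5/6 is in the s2 row, so s2 leaves.

s2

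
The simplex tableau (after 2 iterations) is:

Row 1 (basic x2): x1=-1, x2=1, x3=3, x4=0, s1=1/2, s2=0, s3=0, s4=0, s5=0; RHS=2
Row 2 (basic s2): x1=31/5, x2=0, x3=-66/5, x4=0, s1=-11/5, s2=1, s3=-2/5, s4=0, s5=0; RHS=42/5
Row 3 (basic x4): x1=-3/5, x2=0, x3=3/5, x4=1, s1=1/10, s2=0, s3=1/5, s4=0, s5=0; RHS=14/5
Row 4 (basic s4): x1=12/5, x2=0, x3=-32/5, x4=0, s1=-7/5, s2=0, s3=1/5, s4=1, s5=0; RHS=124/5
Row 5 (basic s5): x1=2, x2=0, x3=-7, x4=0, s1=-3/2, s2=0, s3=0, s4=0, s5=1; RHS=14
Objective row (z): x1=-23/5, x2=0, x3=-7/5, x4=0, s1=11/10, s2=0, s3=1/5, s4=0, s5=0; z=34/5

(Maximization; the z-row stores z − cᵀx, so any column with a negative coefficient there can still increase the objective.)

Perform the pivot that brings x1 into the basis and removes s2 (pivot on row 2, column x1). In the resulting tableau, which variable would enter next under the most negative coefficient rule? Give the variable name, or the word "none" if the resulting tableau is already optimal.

x3

Pivot element 31/5. New z-row = old z-row − (-23/5)·(row 2/(31/5)).
Updated z-row coefficients: x1: 0, x2: 0, x3: -347/31, x4: 0, s1: -33/62, s2: 23/31, s3: -3/31, s4: 0, s5: 0.
The most negative is -347/31 in column x3, so x3 would enter next.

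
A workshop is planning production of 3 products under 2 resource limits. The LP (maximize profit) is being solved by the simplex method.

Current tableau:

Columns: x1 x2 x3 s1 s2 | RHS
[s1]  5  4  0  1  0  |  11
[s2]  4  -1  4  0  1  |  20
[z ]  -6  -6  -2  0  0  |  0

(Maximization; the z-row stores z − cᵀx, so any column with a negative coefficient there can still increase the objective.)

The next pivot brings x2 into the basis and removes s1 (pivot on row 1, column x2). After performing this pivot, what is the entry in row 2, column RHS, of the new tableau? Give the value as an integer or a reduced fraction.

Pivot element is row 1, column x2: 4.
Normalize row 1: new (row 1, RHS) = 11/4 = 11/4.
row 2 ← row 2 − (-1)·(new row 1): 20 − (-1)·(11/4) = 91/4.

91/4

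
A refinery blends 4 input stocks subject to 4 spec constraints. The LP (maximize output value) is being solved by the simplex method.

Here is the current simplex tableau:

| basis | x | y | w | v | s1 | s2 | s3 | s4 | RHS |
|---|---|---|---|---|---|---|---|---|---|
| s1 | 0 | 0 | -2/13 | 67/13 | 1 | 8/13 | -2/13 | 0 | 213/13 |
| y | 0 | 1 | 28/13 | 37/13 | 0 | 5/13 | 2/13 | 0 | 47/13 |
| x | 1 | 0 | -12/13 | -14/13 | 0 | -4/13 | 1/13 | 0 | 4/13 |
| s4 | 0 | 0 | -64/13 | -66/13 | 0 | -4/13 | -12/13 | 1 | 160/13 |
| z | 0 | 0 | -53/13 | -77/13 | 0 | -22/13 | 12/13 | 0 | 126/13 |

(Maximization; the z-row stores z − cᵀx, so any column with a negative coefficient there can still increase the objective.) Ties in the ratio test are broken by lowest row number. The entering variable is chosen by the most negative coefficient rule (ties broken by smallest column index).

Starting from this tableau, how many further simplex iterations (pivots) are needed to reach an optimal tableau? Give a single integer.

2

pivot: v in, y out → z = 637/37
pivot: s2 in, v out → z = 128/5
No improving column remains; optimal.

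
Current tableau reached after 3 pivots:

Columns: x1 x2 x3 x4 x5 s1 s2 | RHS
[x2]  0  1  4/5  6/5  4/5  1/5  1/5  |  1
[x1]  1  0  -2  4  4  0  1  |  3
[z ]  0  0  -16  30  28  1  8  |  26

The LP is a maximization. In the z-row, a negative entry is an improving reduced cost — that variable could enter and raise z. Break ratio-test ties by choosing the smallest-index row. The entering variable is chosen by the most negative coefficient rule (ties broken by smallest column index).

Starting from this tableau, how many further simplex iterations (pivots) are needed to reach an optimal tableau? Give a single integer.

pivot: x3 in, x2 out → z = 46
No improving column remains; optimal.

1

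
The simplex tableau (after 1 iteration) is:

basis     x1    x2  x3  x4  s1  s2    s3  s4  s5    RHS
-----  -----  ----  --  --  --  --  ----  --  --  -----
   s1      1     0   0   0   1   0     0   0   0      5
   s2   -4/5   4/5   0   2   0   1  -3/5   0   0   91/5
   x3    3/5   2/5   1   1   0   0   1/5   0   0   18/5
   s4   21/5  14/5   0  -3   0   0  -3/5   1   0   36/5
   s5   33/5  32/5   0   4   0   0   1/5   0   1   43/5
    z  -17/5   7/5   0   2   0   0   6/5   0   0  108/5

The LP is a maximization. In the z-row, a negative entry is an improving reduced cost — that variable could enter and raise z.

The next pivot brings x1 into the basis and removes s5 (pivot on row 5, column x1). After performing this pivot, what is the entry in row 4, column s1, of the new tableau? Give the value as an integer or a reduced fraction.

0

Pivot element is row 5, column x1: 33/5.
Normalize row 5: new (row 5, s1) = 0/(33/5) = 0.
row 4 ← row 4 − (21/5)·(new row 5): 0 − (21/5)·0 = 0.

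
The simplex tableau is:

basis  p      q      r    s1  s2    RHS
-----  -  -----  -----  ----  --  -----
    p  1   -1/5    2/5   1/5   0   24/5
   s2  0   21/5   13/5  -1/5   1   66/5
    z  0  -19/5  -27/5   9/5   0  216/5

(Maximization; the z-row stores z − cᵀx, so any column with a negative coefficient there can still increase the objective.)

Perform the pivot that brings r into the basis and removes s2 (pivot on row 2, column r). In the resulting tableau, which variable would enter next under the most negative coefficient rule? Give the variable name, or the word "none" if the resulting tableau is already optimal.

none

Pivot element 13/5. New z-row = old z-row − (-27/5)·(row 2/(13/5)).
Updated z-row coefficients: p: 0, q: 64/13, r: 0, s1: 18/13, s2: 27/13.
No coefficient is strictly negative; the tableau after this pivot is optimal.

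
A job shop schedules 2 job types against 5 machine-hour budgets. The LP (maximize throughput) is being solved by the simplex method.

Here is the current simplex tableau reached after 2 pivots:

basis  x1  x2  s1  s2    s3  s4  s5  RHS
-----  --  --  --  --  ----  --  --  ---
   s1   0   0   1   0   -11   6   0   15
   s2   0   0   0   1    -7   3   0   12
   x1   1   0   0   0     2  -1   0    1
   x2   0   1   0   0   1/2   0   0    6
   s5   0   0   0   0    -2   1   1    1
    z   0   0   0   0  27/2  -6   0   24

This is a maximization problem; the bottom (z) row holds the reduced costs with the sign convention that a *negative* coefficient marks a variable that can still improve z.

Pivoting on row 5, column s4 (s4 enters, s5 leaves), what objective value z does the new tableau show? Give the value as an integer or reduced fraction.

Minimum ratio for s4: 1/1 = 1.
z changes by −(z-row coeff of s4)·ratio = −(-6)·1 = 6.
New z = 24 + 6 = 30.

30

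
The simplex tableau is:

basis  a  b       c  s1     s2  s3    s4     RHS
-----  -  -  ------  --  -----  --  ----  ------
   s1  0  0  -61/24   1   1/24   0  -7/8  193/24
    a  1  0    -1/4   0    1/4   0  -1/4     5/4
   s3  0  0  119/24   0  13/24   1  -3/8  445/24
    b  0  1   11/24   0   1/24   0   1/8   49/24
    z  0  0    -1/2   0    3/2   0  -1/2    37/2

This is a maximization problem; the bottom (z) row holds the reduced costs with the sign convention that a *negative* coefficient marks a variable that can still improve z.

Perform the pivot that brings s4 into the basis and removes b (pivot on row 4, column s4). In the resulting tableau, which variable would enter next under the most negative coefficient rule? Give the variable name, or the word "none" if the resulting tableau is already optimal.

Pivot element 1/8. New z-row = old z-row − (-1/2)·(row 4/(1/8)).
Updated z-row coefficients: a: 0, b: 4, c: 4/3, s1: 0, s2: 5/3, s3: 0, s4: 0.
No coefficient is strictly negative; the tableau after this pivot is optimal.

none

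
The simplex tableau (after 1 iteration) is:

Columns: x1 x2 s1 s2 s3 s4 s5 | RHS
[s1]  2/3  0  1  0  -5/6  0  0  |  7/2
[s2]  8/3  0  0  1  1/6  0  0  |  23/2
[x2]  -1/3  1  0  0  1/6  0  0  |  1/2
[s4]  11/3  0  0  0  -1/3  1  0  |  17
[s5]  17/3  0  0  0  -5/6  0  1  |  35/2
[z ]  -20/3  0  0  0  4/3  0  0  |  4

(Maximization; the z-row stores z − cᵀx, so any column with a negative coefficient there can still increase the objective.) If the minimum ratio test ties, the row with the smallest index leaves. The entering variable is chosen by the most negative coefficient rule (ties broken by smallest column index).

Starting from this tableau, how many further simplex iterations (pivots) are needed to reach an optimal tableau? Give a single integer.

1

pivot: x1 in, s5 out → z = 418/17
No improving column remains; optimal.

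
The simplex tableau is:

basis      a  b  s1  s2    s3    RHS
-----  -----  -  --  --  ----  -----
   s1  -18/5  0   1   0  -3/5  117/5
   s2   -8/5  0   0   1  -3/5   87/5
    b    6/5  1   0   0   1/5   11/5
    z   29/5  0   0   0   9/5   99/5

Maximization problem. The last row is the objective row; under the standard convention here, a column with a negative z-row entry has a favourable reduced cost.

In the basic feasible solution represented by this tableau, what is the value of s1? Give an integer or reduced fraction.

117/5

s1 is basic (row 1); its value is the RHS of that row: 117/5.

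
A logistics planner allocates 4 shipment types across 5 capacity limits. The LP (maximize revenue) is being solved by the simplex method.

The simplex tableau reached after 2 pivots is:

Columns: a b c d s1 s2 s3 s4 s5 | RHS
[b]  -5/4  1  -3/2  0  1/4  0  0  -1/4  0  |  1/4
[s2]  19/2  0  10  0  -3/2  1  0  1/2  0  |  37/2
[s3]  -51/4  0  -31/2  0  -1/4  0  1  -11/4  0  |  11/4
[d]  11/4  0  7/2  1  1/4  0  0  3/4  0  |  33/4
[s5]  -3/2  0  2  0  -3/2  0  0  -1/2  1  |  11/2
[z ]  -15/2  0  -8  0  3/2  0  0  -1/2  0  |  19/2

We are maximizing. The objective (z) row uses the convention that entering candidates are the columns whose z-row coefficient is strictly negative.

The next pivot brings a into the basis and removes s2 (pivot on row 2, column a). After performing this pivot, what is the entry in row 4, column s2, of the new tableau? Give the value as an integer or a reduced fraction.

Pivot element is row 2, column a: 19/2.
Normalize row 2: new (row 2, s2) = 1/(19/2) = 2/19.
row 4 ← row 4 − (11/4)·(new row 2): 0 − (11/4)·(2/19) = -11/38.

-11/38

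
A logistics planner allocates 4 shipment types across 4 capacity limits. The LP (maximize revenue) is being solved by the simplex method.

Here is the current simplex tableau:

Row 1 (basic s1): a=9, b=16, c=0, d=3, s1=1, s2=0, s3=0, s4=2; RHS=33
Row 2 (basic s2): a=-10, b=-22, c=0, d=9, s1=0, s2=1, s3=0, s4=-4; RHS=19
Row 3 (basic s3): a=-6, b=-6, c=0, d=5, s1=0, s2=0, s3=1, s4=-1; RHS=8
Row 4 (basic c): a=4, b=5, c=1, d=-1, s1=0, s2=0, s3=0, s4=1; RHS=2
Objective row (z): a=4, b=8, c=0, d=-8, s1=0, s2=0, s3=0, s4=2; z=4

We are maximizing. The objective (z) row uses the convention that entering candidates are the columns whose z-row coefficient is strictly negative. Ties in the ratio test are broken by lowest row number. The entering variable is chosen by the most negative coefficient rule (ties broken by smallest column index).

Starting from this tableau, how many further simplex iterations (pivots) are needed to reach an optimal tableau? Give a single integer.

pivot: d in, s3 out → z = 84/5
pivot: a in, c out → z = 24
No improving column remains; optimal.

2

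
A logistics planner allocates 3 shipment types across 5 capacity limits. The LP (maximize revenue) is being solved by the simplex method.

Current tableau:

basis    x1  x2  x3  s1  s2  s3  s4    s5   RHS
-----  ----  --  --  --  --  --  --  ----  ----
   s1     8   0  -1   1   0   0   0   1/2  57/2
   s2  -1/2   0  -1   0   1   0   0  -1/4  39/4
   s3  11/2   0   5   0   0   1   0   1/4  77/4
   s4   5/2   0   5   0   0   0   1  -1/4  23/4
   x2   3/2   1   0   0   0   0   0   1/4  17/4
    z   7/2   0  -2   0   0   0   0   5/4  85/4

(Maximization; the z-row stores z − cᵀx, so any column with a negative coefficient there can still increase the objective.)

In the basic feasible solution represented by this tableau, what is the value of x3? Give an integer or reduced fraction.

0

x3 is nonbasic (not in the basis column), so its value in the current BFS is 0.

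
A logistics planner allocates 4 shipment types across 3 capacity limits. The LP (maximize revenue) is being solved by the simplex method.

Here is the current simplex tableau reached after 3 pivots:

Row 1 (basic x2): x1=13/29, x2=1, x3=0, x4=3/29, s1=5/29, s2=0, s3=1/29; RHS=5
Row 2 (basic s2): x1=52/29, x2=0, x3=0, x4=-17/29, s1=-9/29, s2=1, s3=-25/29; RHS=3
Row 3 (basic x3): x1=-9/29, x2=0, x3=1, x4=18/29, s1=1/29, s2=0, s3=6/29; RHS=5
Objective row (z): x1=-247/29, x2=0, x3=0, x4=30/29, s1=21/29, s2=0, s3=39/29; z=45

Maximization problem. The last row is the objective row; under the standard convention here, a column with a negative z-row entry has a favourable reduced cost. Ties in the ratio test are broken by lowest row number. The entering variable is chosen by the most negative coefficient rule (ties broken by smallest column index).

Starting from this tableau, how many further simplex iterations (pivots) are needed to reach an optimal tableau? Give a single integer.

pivot: x1 in, s2 out → z = 237/4
pivot: s3 in, x2 out → z = 106
No improving column remains; optimal.

2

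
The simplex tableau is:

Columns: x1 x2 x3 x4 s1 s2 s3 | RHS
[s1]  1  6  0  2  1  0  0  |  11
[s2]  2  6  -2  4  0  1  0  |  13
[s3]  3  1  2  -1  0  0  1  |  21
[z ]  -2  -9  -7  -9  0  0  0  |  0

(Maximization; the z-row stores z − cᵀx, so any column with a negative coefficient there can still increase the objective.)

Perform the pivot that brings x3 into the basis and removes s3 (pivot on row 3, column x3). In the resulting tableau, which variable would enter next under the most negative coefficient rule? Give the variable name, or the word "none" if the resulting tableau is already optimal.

Pivot element 2. New z-row = old z-row − (-7)·(row 3/2).
Updated z-row coefficients: x1: 17/2, x2: -11/2, x3: 0, x4: -25/2, s1: 0, s2: 0, s3: 7/2.
The most negative is -25/2 in column x4, so x4 would enter next.

x4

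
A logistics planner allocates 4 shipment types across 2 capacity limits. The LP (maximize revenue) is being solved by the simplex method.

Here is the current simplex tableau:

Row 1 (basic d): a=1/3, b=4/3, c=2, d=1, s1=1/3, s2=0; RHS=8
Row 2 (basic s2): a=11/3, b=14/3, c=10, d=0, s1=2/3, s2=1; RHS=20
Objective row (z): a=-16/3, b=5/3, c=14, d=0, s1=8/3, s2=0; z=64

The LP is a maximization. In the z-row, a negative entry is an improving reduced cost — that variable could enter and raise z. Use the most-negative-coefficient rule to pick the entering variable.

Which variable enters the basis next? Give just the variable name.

Objective-row coefficients: a: -16/3, b: 5/3, c: 14, d: 0, s1: 8/3, s2: 0.
The most negative is -16/3 in column a, so a enters.

a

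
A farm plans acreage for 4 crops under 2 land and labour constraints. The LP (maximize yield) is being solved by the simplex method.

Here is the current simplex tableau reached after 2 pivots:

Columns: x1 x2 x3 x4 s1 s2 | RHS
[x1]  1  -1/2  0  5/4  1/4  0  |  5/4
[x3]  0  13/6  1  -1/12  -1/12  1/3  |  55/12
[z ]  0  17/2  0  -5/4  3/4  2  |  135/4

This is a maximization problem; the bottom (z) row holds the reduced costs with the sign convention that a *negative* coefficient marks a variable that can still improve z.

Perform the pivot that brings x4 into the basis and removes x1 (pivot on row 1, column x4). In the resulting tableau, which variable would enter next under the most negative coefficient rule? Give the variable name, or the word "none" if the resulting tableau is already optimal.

Pivot element 5/4. New z-row = old z-row − (-5/4)·(row 1/(5/4)).
Updated z-row coefficients: x1: 1, x2: 8, x3: 0, x4: 0, s1: 1, s2: 2.
No coefficient is strictly negative; the tableau after this pivot is optimal.

none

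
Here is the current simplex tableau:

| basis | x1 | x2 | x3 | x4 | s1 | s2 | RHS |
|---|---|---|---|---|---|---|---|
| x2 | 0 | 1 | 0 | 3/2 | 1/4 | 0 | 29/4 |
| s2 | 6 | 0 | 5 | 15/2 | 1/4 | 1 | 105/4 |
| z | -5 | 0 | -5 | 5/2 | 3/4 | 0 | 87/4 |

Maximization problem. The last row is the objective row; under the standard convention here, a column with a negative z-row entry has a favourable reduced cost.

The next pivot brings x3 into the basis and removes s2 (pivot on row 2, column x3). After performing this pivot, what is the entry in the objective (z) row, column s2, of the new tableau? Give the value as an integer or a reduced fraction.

Pivot element is row 2, column x3: 5.
Normalize row 2: new (row 2, s2) = 1/5 = 1/5.
z-row ← z-row − (-5)·(new row 2): 0 − (-5)·(1/5) = 1.

1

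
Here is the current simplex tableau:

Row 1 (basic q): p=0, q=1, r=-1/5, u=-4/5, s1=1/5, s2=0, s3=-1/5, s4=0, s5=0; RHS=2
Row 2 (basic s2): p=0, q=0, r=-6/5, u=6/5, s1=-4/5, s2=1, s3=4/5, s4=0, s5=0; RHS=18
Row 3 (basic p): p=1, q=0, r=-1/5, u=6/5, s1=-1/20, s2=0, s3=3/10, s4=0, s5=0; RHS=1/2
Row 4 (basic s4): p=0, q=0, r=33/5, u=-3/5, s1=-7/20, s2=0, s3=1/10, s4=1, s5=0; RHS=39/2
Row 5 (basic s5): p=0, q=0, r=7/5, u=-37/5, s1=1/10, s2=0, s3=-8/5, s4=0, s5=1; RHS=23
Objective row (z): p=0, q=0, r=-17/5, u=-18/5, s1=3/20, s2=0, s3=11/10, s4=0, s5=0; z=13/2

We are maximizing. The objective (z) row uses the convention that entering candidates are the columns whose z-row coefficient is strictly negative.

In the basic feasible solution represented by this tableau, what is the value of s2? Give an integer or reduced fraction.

18

s2 is basic (row 2); its value is the RHS of that row: 18.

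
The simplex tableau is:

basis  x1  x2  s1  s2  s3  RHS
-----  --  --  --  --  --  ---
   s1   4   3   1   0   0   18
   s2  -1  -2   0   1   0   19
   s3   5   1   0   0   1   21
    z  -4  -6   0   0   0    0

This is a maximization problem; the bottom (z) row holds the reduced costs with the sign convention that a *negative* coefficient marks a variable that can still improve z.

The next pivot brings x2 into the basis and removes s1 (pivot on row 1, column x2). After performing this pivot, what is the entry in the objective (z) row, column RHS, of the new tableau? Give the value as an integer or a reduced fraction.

36

Pivot element is row 1, column x2: 3.
Normalize row 1: new (row 1, RHS) = 18/3 = 6.
z-row ← z-row − (-6)·(new row 1): 0 − (-6)·6 = 36.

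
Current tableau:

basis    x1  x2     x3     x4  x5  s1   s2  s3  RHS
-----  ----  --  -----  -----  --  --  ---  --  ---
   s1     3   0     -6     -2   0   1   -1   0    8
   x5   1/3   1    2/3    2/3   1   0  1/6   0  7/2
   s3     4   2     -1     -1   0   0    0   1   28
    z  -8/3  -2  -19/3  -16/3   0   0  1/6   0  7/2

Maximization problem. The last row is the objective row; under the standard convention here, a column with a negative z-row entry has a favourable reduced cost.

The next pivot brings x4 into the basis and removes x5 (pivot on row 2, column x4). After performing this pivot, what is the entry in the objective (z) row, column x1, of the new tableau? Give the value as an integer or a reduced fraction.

Pivot element is row 2, column x4: 2/3.
Normalize row 2: new (row 2, x1) = (1/3)/(2/3) = 1/2.
z-row ← z-row − (-16/3)·(new row 2): -8/3 − (-16/3)·(1/2) = 0.

0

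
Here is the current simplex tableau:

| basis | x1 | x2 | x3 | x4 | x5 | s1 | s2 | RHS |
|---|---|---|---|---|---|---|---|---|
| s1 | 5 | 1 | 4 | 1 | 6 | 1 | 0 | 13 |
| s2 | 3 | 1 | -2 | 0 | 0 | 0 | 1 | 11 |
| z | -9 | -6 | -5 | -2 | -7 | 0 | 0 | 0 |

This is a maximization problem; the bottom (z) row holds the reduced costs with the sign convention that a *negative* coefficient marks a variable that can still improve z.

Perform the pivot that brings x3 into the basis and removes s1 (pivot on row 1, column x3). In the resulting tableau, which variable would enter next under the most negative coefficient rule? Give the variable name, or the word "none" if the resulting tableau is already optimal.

x2

Pivot element 4. New z-row = old z-row − (-5)·(row 1/4).
Updated z-row coefficients: x1: -11/4, x2: -19/4, x3: 0, x4: -3/4, x5: 1/2, s1: 5/4, s2: 0.
The most negative is -19/4 in column x2, so x2 would enter next.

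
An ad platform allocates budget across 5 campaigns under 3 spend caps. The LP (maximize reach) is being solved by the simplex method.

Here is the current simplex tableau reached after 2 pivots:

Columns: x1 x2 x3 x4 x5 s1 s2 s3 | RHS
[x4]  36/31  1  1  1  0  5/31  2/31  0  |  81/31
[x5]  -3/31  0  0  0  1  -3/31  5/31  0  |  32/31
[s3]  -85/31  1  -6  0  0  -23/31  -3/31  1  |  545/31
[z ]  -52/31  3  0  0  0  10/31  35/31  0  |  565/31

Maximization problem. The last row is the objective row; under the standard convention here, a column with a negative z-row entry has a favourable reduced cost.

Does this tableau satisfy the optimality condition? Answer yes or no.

Column x1 has objective-row coefficient -52/31, which is negative; an improving pivot exists, so not yet optimal.

no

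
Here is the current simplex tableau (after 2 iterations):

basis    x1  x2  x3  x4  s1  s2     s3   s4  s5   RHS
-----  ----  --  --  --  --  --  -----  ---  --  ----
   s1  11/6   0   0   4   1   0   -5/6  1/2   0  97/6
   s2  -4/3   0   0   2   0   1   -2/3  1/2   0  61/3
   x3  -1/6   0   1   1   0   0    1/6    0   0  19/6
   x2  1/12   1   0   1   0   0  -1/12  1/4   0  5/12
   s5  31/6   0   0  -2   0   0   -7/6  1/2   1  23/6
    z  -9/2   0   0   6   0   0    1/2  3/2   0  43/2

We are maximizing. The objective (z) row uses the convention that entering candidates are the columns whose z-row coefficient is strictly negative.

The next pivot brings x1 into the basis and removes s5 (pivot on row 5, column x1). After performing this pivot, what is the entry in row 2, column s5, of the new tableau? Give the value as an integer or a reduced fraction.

Pivot element is row 5, column x1: 31/6.
Normalize row 5: new (row 5, s5) = 1/(31/6) = 6/31.
row 2 ← row 2 − (-4/3)·(new row 5): 0 − (-4/3)·(6/31) = 8/31.

8/31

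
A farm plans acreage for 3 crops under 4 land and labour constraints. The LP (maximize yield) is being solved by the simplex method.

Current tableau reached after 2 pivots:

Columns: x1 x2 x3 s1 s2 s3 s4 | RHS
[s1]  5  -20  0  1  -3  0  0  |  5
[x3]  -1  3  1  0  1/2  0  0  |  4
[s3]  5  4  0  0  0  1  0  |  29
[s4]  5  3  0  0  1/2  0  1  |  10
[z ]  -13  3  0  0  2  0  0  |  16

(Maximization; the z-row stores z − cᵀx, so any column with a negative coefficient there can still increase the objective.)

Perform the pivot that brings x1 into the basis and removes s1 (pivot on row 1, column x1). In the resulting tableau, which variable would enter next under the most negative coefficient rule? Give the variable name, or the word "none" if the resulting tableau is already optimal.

x2

Pivot element 5. New z-row = old z-row − (-13)·(row 1/5).
Updated z-row coefficients: x1: 0, x2: -49, x3: 0, s1: 13/5, s2: -29/5, s3: 0, s4: 0.
The most negative is -49 in column x2, so x2 would enter next.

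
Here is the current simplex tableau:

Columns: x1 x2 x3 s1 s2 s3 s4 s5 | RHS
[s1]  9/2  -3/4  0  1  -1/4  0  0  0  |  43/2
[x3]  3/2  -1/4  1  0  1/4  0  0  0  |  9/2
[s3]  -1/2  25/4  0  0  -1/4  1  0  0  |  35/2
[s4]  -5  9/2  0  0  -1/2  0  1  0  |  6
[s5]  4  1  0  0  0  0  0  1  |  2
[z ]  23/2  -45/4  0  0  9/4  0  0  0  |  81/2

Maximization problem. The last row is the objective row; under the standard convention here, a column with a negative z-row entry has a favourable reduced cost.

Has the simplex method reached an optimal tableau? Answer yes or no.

no

Column x2 has objective-row coefficient -45/4, which is negative; an improving pivot exists, so not yet optimal.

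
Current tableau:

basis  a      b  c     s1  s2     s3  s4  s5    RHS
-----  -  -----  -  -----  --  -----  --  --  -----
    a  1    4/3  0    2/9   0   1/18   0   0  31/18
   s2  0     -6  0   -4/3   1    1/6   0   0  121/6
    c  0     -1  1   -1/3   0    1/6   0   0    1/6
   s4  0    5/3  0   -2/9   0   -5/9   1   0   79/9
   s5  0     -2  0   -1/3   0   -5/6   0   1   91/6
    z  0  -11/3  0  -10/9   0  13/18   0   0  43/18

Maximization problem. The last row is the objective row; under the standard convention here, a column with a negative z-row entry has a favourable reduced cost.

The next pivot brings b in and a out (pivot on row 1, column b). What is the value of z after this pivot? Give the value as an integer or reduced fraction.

Minimum ratio for b: (31/18)/(4/3) = 31/24.
z changes by −(z-row coeff of b)·ratio = −(-11/3)·(31/24) = 341/72.
New z = 43/18 + (341/72) = 57/8.

57/8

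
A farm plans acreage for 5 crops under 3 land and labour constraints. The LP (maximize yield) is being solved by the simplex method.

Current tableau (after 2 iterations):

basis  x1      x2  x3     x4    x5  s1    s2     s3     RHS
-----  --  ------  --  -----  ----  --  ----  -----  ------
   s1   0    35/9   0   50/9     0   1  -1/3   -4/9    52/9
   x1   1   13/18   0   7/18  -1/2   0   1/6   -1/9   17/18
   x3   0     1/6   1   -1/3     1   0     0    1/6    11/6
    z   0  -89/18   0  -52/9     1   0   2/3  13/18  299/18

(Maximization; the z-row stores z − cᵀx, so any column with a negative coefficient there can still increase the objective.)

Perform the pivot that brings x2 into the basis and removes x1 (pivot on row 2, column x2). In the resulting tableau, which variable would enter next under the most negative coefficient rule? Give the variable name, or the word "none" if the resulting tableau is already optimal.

x4

Pivot element 13/18. New z-row = old z-row − (-89/18)·(row 2/(13/18)).
Updated z-row coefficients: x1: 89/13, x2: 0, x3: 0, x4: -81/26, x5: -63/26, s1: 0, s2: 47/26, s3: -1/26.
The most negative is -81/26 in column x4, so x4 would enter next.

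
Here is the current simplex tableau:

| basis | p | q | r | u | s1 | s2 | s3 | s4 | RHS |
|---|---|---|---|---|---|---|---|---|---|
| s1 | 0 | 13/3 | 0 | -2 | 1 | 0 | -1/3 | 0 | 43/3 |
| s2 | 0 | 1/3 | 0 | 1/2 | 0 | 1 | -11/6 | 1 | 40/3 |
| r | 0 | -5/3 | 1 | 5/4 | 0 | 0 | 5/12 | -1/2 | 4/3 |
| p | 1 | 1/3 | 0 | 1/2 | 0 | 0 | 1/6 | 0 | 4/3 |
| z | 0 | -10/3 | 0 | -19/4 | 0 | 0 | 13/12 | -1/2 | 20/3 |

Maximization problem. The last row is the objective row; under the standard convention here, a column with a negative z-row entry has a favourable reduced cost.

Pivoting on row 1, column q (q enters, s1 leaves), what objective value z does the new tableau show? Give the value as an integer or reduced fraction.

Minimum ratio for q: (43/3)/(13/3) = 43/13.
z changes by −(z-row coeff of q)·ratio = −(-10/3)·(43/13) = 430/39.
New z = 20/3 + (430/39) = 230/13.

230/13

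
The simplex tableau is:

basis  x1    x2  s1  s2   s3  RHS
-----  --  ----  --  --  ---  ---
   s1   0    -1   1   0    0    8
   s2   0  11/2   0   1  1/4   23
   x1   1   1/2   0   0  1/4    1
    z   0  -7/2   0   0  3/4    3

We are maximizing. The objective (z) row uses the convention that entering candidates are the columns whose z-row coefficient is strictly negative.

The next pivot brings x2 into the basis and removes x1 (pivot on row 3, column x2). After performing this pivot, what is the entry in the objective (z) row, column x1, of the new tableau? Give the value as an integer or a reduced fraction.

Pivot element is row 3, column x2: 1/2.
Normalize row 3: new (row 3, x1) = 1/(1/2) = 2.
z-row ← z-row − (-7/2)·(new row 3): 0 − (-7/2)·2 = 7.

7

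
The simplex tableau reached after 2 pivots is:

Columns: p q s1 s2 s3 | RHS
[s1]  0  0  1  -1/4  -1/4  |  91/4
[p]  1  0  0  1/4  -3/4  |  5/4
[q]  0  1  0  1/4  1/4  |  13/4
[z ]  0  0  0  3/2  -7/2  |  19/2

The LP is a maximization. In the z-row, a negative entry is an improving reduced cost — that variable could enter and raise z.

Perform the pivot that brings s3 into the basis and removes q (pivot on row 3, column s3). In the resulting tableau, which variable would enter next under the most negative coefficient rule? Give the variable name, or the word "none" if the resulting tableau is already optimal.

Pivot element 1/4. New z-row = old z-row − (-7/2)·(row 3/(1/4)).
Updated z-row coefficients: p: 0, q: 14, s1: 0, s2: 5, s3: 0.
No coefficient is strictly negative; the tableau after this pivot is optimal.

none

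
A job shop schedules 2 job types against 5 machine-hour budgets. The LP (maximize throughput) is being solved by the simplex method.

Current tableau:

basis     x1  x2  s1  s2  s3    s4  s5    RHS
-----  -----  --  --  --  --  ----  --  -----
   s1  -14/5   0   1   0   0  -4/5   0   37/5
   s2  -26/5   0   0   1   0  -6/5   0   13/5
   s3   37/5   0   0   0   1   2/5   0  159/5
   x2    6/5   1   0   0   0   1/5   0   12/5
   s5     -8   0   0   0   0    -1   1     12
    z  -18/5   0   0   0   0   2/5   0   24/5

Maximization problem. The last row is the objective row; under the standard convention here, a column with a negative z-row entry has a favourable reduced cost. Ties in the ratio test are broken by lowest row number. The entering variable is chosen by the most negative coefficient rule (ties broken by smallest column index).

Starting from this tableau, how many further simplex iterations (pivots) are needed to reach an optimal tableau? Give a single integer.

1

pivot: x1 in, x2 out → z = 12
No improving column remains; optimal.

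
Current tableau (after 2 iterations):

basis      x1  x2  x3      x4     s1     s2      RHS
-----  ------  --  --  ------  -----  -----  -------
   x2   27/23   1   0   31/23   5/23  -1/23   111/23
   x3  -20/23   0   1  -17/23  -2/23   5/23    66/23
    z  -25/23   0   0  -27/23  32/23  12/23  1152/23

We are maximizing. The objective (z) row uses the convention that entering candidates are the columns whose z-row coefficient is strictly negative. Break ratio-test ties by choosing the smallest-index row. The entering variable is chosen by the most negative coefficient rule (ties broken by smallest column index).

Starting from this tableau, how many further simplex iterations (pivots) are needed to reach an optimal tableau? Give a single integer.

pivot: x4 in, x2 out → z = 1683/31
pivot: x1 in, x4 out → z = 491/9
No improving column remains; optimal.

2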